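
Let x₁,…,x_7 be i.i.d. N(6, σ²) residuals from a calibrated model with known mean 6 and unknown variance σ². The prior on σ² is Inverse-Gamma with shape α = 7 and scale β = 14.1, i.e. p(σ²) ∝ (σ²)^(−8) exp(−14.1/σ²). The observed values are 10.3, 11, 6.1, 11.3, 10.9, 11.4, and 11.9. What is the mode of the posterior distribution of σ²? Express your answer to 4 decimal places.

σ̂²_MAP = 8.1639

Sum of squared deviations about the known mean: SS = (10.3−6)² + (11−6)² + (6.1−6)² + (11.3−6)² + (10.9−6)² + (11.4−6)² + (11.9−6)² = 159.57.
The Normal likelihood contributes (σ²)^(−n/2) exp(−SS/(2σ²)), so the posterior is Inverse-Gamma(α + n/2, β + SS/2) = Inverse-Gamma(10.5, 93.885).
The mode of Inverse-Gamma(a, b) is b/(a+1) = 93.885/11.5 ≈ 8.1639.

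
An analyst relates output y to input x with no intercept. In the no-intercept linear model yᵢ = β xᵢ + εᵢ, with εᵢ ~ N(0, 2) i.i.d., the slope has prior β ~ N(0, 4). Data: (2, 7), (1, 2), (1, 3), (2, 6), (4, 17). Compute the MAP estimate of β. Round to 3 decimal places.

β̂_MAP = 3.736

log p(β | y) = −Σ(yᵢ − βxᵢ)²/(2·2) − β²/(2·4) + const.
Setting the derivative to zero: Σxᵢ(yᵢ − βxᵢ)/2 − β/4 = 0, so β = Σxᵢyᵢ / (Σxᵢ² + σ²/τ²).
Σxᵢyᵢ = 2·7 + 1·2 + 1·3 + 2·6 + 4·17 = 99; Σxᵢ² = 26; σ²/τ² = 0.5.
β̂_MAP = 99 / (26 + 0.5) = 99/26.5 ≈ 3.736.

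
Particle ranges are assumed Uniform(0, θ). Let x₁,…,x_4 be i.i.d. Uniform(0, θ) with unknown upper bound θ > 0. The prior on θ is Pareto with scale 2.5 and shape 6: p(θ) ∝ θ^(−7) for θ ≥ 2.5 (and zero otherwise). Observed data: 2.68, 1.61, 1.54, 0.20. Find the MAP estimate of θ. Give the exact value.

θ̂_MAP = 2.68

The Uniform(0, θ) likelihood is θ^(−n) for θ ≥ max(xᵢ), zero otherwise. Here max(xᵢ) = 2.68.
Posterior ∝ θ^(−7) · θ^(−4) = θ^(−11) on θ ≥ max(2.5, 2.68) = 2.68.
This density is strictly decreasing in θ, so the posterior mode lies at the lower boundary of the support.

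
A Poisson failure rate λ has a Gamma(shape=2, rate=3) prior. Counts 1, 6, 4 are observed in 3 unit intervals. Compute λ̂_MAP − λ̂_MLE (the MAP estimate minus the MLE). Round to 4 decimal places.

Σxᵢ = 11. Posterior is Gamma(13, 6); MAP = (13−1)/6 = 12/6 ≈ 2.00000.
MLE = x̄ = 11/3 ≈ 3.66667.
Difference = 12/6 − 11/3 = -5/3 ≈ -1.6667.

MAP − MLE = -1.6667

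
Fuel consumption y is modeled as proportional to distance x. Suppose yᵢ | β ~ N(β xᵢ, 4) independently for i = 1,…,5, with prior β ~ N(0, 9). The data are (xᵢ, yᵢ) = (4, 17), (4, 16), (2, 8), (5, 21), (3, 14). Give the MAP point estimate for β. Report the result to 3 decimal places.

β̂_MAP = 4.188

log p(β | y) = −Σ(yᵢ − βxᵢ)²/(2·4) − β²/(2·9) + const.
Setting the derivative to zero: Σxᵢ(yᵢ − βxᵢ)/4 − β/9 = 0, so β = Σxᵢyᵢ / (Σxᵢ² + σ²/τ²).
Σxᵢyᵢ = 4·17 + 4·16 + 2·8 + 5·21 + 3·14 = 295; Σxᵢ² = 70; σ²/τ² = 4/9.
β̂_MAP = 295 / (70 + 4/9) = 295/(634/9) = 2655/634 ≈ 4.188.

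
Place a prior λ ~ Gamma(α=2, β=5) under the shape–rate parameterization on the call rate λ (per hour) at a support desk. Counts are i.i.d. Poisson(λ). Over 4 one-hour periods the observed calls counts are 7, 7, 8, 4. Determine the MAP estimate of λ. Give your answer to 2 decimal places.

λ̂_MAP = 3.00

Σxᵢ = 7+7+8+4 = 26, with n = 4.
Posterior ∝ λe^(−5λ) · λ^26e^(−4λ) = λ^27e^(−9λ), i.e. Gamma(shape=28, rate=9).
The mode of a Gamma(a, b) with a ≥ 1 (shape–rate) is (a−1)/b = 27/9 ≈ 3.00.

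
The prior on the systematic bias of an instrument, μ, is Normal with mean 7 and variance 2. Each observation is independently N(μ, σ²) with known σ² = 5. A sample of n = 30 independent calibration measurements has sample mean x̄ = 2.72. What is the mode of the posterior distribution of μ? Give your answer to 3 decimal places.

n = 30, x̄ = 2.72.
For a Normal prior and Normal likelihood with known variance, the posterior is Normal; its mode equals its mean, the precision-weighted average.
Prior precision 1/σ₀² = 1/2 = 0.5; data precision n/σ² = 30/5 = 6.
μ̂ = (0.5·7 + 6·2.72) / (0.5 + 6) = 19.82/6.5 = 991/325 ≈ 3.049.

μ̂_MAP = 3.049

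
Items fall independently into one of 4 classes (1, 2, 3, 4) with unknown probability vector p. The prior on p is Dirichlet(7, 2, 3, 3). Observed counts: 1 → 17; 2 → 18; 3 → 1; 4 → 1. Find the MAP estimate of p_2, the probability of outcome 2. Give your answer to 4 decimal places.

MAP estimate: 0.3958

The posterior is Dirichlet(αᵢ + nᵢ) = Dirichlet(24, 20, 4, 4).
For a Dirichlet(a₁,…,a_K) with all aᵢ > 1, the mode has j-th component (aⱼ − 1)/(Σaᵢ − K).
Here Σaᵢ = 52 and K = 4, so p_2 = (20 − 1)/(52 − 4) = 19/48 ≈ 0.3958.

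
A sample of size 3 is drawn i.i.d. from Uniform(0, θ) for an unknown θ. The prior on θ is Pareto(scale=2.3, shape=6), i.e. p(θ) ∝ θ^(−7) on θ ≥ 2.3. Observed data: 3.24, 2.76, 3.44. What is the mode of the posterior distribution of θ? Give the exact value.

The Uniform(0, θ) likelihood is θ^(−n) for θ ≥ max(xᵢ), zero otherwise. Here max(xᵢ) = 3.44.
Posterior ∝ θ^(−7) · θ^(−3) = θ^(−10) on θ ≥ max(2.3, 3.44) = 3.44.
This density is strictly decreasing in θ, so the posterior mode lies at the lower boundary of the support.

θ̂_MAP = 3.44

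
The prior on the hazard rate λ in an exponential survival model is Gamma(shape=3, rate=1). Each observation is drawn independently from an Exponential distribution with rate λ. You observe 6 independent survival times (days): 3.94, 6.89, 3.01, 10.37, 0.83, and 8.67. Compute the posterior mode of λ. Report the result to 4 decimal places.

λ̂_MAP = 0.2305

The Exponential(rate=λ) likelihood is ∝ λ^n e^(−λΣtᵢ). Here n = 6 and Σtᵢ = 3.94 + 6.89 + 3.01 + 10.37 + 0.83 + 8.67 = 33.71.
Posterior ∝ λ^2e^(−1λ) · λ^6e^(−33.71λ) = λ^8e^(−34.71λ), i.e. Gamma(9, 34.71).
Mode = (a−1)/b = 8/34.71 ≈ 0.2305.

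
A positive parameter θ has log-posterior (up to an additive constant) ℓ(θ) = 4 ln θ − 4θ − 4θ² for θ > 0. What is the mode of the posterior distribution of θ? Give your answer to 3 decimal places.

ℓ'(θ) = 4/θ − 4 − 8θ. Setting this to zero and multiplying by θ: 8θ² + 4θ − 4 = 0.
θ = (−4 + √(4² + 4·8·4)) / (2·8) = (−4 + √144) / 16 = (−4 + 12)/16 = 1/2.
ℓ''(θ) = −4/θ² − 8 < 0, confirming a maximum.

θ̂_MAP = 0.500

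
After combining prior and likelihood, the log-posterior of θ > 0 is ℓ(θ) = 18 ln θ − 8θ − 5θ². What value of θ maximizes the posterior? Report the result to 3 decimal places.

θ̂_MAP = 1.000

ℓ'(θ) = 18/θ − 8 − 10θ. Setting this to zero and multiplying by θ: 10θ² + 8θ − 18 = 0.
θ = (−8 + √(8² + 4·10·18)) / (2·10) = (−8 + √784) / 20 = (−8 + 28)/20 = 1.
ℓ''(θ) = −18/θ² − 10 < 0, confirming a maximum.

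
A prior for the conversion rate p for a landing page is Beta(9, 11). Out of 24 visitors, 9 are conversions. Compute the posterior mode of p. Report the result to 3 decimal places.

Prior: Beta(9, 11).
Data: 9 successes in 24 trials. The binomial likelihood contributes p^9(1−p)^15, so the posterior is Beta(9+9, 11+15) = Beta(18, 26).
For Beta(a, b) with a, b > 1 the mode is (a−1)/(a+b−2) = 17/42 ≈ 0.405.

p̂_MAP = 0.405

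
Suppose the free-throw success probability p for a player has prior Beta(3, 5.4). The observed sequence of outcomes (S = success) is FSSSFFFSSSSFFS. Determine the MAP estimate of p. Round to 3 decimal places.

p̂_MAP = 0.490

Prior: Beta(3, 5.4).
Data: 8 successes in 14 trials (from the sequence). The binomial likelihood contributes p^8(1−p)^6, so the posterior is Beta(3+8, 5.4+6) = Beta(11, 11.4).
For Beta(a, b) with a, b > 1 the mode is (a−1)/(a+b−2) = 10/20.4 ≈ 0.490.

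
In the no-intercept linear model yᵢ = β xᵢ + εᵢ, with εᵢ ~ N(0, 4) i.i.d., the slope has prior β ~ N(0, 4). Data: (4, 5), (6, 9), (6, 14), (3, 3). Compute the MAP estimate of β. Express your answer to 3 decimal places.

β̂_MAP = 1.704

log p(β | y) = −Σ(yᵢ − βxᵢ)²/(2·4) − β²/(2·4) + const.
Setting the derivative to zero: Σxᵢ(yᵢ − βxᵢ)/4 − β/4 = 0, so β = Σxᵢyᵢ / (Σxᵢ² + σ²/τ²).
Σxᵢyᵢ = 4·5 + 6·9 + 6·14 + 3·3 = 167; Σxᵢ² = 97; σ²/τ² = 1.
β̂_MAP = 167 / (97 + 1) = 167/98 ≈ 1.704.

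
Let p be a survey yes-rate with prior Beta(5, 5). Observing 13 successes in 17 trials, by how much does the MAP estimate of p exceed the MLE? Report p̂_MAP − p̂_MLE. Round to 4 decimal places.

Posterior is Beta(18, 9); MAP = (18−1)/(27−2) = 17/25 ≈ 0.68000.
MLE ignores the prior: p̂_MLE = k/n = 13/17 ≈ 0.76471.
Difference = 17/25 − 13/17 = -36/425 ≈ -0.0847.

MAP − MLE = -0.0847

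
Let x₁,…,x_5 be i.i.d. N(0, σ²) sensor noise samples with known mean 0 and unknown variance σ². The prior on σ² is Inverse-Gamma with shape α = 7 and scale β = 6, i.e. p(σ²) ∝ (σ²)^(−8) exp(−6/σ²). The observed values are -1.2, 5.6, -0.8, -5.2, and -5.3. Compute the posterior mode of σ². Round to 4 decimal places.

Sum of squared deviations about the known mean: SS = (-1.2−0)² + (5.6−0)² + (-0.8−0)² + (-5.2−0)² + (-5.3−0)² = 88.57.
The Normal likelihood contributes (σ²)^(−n/2) exp(−SS/(2σ²)), so the posterior is Inverse-Gamma(α + n/2, β + SS/2) = Inverse-Gamma(9.5, 50.285).
The mode of Inverse-Gamma(a, b) is b/(a+1) = 50.285/10.5 ≈ 4.7890.

σ̂²_MAP = 4.7890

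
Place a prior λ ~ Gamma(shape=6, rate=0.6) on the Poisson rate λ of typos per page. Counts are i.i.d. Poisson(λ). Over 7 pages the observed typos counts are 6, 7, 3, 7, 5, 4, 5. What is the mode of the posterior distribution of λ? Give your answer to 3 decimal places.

λ̂_MAP = 5.526

Σxᵢ = 6+7+3+7+5+4+5 = 37, with n = 7.
Posterior ∝ λ^5e^(−0.6λ) · λ^37e^(−7λ) = λ^42e^(−7.6λ), i.e. Gamma(shape=43, rate=7.6).
The mode of a Gamma(a, b) with a ≥ 1 (shape–rate) is (a−1)/b = 42/7.6 ≈ 5.526.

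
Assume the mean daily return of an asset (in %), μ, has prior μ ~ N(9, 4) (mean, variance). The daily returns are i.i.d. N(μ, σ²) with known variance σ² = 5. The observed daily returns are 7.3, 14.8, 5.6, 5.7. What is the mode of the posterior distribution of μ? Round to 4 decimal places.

n = 4; x̄ = (7.3 + 14.8 + 5.6 + 5.7)/4 = 33.4/4 = 8.35.
For a Normal prior and Normal likelihood with known variance, the posterior is Normal; its mode equals its mean, the precision-weighted average.
Prior precision 1/σ₀² = 1/4 = 0.25; data precision n/σ² = 4/5 = 0.8.
μ̂ = (0.25·9 + 0.8·8.35) / (0.25 + 0.8) = 8.93/1.05 = 893/105 ≈ 8.5048.

μ̂_MAP = 8.5048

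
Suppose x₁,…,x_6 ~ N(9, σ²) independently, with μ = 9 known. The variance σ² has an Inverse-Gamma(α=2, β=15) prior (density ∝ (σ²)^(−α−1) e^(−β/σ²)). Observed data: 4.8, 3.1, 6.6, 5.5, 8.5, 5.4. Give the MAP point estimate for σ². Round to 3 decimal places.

σ̂²_MAP = 9.473

Sum of squared deviations about the known mean: SS = (4.8−9)² + (3.1−9)² + (6.6−9)² + (5.5−9)² + (8.5−9)² + (5.4−9)² = 83.67.
The Normal likelihood contributes (σ²)^(−n/2) exp(−SS/(2σ²)), so the posterior is Inverse-Gamma(α + n/2, β + SS/2) = Inverse-Gamma(5, 56.835).
The mode of Inverse-Gamma(a, b) is b/(a+1) = 56.835/6 ≈ 9.473.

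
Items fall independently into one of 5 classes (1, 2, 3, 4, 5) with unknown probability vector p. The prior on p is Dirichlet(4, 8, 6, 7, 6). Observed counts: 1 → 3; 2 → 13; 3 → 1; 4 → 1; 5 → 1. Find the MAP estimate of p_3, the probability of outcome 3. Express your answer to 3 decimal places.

MAP estimate: 0.133

The posterior is Dirichlet(αᵢ + nᵢ) = Dirichlet(7, 21, 7, 8, 7).
For a Dirichlet(a₁,…,a_K) with all aᵢ > 1, the mode has j-th component (aⱼ − 1)/(Σaᵢ − K).
Here Σaᵢ = 50 and K = 5, so p_3 = (7 − 1)/(50 − 5) = 6/45 ≈ 0.133.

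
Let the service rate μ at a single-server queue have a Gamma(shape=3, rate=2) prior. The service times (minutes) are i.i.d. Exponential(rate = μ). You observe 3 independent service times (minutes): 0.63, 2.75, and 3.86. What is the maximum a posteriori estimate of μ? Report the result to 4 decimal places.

μ̂_MAP = 0.5411

The Exponential(rate=μ) likelihood is ∝ μ^n e^(−μΣtᵢ). Here n = 3 and Σtᵢ = 0.63 + 2.75 + 3.86 = 7.24.
Posterior ∝ μ^2e^(−2μ) · μ^3e^(−7.24μ) = μ^5e^(−9.24μ), i.e. Gamma(6, 9.24).
Mode = (a−1)/b = 5/9.24 ≈ 0.5411.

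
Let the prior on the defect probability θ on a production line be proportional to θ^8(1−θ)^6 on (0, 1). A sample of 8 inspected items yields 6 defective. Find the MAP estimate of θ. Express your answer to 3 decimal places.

The prior density ∝ θ^8(1−θ)^6 is the kernel of Beta(9, 7).
Data: 6 successes in 8 trials. The binomial likelihood contributes θ^6(1−θ)^2, so the posterior is Beta(9+6, 7+2) = Beta(15, 9).
For Beta(a, b) with a, b > 1 the mode is (a−1)/(a+b−2) = 14/22 ≈ 0.636.

θ̂_MAP = 0.636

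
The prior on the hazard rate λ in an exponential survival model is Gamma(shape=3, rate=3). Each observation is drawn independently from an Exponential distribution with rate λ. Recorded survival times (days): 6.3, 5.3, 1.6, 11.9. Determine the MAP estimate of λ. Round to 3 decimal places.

λ̂_MAP = 0.214

The Exponential(rate=λ) likelihood is ∝ λ^n e^(−λΣtᵢ). Here n = 4 and Σtᵢ = 6.3 + 5.3 + 1.6 + 11.9 = 25.1.
Posterior ∝ λ^2e^(−3λ) · λ^4e^(−25.1λ) = λ^6e^(−28.1λ), i.e. Gamma(7, 28.1).
Mode = (a−1)/b = 6/28.1 ≈ 0.214.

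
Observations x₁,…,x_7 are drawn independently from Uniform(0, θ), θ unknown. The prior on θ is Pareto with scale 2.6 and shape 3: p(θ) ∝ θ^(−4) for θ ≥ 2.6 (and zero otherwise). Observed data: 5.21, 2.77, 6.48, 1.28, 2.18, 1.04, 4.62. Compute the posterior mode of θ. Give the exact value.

The Uniform(0, θ) likelihood is θ^(−n) for θ ≥ max(xᵢ), zero otherwise. Here max(xᵢ) = 6.48.
Posterior ∝ θ^(−4) · θ^(−7) = θ^(−11) on θ ≥ max(2.6, 6.48) = 6.48.
This density is strictly decreasing in θ, so the posterior mode lies at the lower boundary of the support.

θ̂_MAP = 6.48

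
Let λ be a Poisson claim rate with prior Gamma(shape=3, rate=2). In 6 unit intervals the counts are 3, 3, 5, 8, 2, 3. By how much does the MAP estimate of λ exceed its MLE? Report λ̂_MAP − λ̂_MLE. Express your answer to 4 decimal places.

MAP − MLE = -0.7500

Σxᵢ = 24. Posterior is Gamma(27, 8); MAP = (27−1)/8 = 26/8 ≈ 3.25000.
MLE = x̄ = 24/6 ≈ 4.00000.
Difference = 26/8 − 24/6 = -3/4 ≈ -0.7500.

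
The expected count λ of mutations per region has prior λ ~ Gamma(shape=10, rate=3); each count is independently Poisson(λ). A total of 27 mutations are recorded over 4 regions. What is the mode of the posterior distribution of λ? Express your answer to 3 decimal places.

Σxᵢ = 27, n = 4.
Posterior ∝ λ^9e^(−3λ) · λ^27e^(−4λ) = λ^36e^(−7λ), i.e. Gamma(shape=37, rate=7).
The mode of a Gamma(a, b) with a ≥ 1 (shape–rate) is (a−1)/b = 36/7 ≈ 5.143.

λ̂_MAP = 5.143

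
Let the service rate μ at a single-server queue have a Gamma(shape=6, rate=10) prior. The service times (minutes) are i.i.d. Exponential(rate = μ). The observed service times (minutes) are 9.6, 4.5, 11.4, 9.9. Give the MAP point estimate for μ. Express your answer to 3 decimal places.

μ̂_MAP = 0.198

The Exponential(rate=μ) likelihood is ∝ μ^n e^(−μΣtᵢ). Here n = 4 and Σtᵢ = 9.6 + 4.5 + 11.4 + 9.9 = 35.4.
Posterior ∝ μ^5e^(−10μ) · μ^4e^(−35.4μ) = μ^9e^(−45.4μ), i.e. Gamma(10, 45.4).
Mode = (a−1)/b = 9/45.4 ≈ 0.198.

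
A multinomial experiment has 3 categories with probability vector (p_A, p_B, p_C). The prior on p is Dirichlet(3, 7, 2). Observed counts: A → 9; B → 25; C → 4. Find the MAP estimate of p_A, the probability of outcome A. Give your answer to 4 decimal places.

The posterior is Dirichlet(αᵢ + nᵢ) = Dirichlet(12, 32, 6).
For a Dirichlet(a₁,…,a_K) with all aᵢ > 1, the mode has j-th component (aⱼ − 1)/(Σaᵢ − K).
Here Σaᵢ = 50 and K = 3, so p_A = (12 − 1)/(50 − 3) = 11/47 ≈ 0.2340.

MAP estimate of p_A = 0.2340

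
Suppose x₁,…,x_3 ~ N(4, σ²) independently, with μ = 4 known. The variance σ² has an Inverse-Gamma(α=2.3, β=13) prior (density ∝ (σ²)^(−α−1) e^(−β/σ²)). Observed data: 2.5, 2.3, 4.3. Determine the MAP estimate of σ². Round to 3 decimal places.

Sum of squared deviations about the known mean: SS = (2.5−4)² + (2.3−4)² + (4.3−4)² = 5.23.
The Normal likelihood contributes (σ²)^(−n/2) exp(−SS/(2σ²)), so the posterior is Inverse-Gamma(α + n/2, β + SS/2) = Inverse-Gamma(3.8, 15.615).
The mode of Inverse-Gamma(a, b) is b/(a+1) = 15.615/4.8 ≈ 3.253.

σ̂²_MAP = 3.253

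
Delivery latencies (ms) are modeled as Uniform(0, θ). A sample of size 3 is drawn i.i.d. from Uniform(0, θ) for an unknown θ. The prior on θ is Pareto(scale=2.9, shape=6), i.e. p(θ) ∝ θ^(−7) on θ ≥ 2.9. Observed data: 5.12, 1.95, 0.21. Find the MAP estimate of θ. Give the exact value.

The Uniform(0, θ) likelihood is θ^(−n) for θ ≥ max(xᵢ), zero otherwise. Here max(xᵢ) = 5.12.
Posterior ∝ θ^(−7) · θ^(−3) = θ^(−10) on θ ≥ max(2.9, 5.12) = 5.12.
This density is strictly decreasing in θ, so the posterior mode lies at the lower boundary of the support.

θ̂_MAP = 5.12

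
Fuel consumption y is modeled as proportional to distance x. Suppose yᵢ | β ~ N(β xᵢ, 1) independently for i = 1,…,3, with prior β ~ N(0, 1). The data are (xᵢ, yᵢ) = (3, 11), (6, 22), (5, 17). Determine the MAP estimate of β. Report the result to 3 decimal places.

log p(β | y) = −Σ(yᵢ − βxᵢ)²/(2·1) − β²/(2·1) + const.
Setting the derivative to zero: Σxᵢ(yᵢ − βxᵢ)/1 − β/1 = 0, so β = Σxᵢyᵢ / (Σxᵢ² + σ²/τ²).
Σxᵢyᵢ = 3·11 + 6·22 + 5·17 = 250; Σxᵢ² = 70; σ²/τ² = 1.
β̂_MAP = 250 / (70 + 1) = 250/71 ≈ 3.521.

β̂_MAP = 3.521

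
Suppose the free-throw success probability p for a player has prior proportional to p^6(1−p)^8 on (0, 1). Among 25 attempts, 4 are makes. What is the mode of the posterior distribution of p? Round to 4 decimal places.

p̂_MAP = 0.2564

The prior density ∝ p^6(1−p)^8 is the kernel of Beta(7, 9).
Data: 4 successes in 25 trials. The binomial likelihood contributes p^4(1−p)^21, so the posterior is Beta(7+4, 9+21) = Beta(11, 30).
For Beta(a, b) with a, b > 1 the mode is (a−1)/(a+b−2) = 10/39 ≈ 0.2564.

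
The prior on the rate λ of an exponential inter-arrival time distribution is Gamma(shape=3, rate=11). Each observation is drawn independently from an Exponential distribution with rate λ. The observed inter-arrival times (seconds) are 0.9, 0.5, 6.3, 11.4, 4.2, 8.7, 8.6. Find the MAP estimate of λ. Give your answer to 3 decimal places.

λ̂_MAP = 0.174

The Exponential(rate=λ) likelihood is ∝ λ^n e^(−λΣtᵢ). Here n = 7 and Σtᵢ = 0.9 + 0.5 + 6.3 + 11.4 + 4.2 + 8.7 + 8.6 = 40.6.
Posterior ∝ λ^2e^(−11λ) · λ^7e^(−40.6λ) = λ^9e^(−51.6λ), i.e. Gamma(10, 51.6).
Mode = (a−1)/b = 9/51.6 ≈ 0.174.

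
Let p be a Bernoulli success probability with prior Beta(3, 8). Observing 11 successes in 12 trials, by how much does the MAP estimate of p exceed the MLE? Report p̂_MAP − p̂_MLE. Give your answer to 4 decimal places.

Posterior is Beta(14, 9); MAP = (14−1)/(23−2) = 13/21 ≈ 0.61905.
MLE ignores the prior: p̂_MLE = k/n = 11/12 ≈ 0.91667.
Difference = 13/21 − 11/12 = -25/84 ≈ -0.2976.

MAP − MLE = -0.2976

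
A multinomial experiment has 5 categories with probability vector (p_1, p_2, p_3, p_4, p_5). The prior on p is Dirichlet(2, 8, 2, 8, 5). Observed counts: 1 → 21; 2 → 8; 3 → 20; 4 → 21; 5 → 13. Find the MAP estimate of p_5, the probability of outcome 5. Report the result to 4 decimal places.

MAP estimate: 0.1650

The posterior is Dirichlet(αᵢ + nᵢ) = Dirichlet(23, 16, 22, 29, 18).
For a Dirichlet(a₁,…,a_K) with all aᵢ > 1, the mode has j-th component (aⱼ − 1)/(Σaᵢ − K).
Here Σaᵢ = 108 and K = 5, so p_5 = (18 − 1)/(108 − 5) = 17/103 ≈ 0.1650.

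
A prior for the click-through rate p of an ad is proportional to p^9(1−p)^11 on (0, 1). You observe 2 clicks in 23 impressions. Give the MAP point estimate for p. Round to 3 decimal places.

p̂_MAP = 0.256

The prior density ∝ p^9(1−p)^11 is the kernel of Beta(10, 12).
Data: 2 successes in 23 trials. The binomial likelihood contributes p^2(1−p)^21, so the posterior is Beta(10+2, 12+21) = Beta(12, 33).
For Beta(a, b) with a, b > 1 the mode is (a−1)/(a+b−2) = 11/43 ≈ 0.256.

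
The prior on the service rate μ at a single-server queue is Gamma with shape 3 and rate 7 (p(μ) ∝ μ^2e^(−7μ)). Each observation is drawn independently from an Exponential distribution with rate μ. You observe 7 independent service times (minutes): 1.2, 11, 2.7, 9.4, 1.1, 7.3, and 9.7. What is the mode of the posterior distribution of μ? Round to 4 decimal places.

The Exponential(rate=μ) likelihood is ∝ μ^n e^(−μΣtᵢ). Here n = 7 and Σtᵢ = 1.2 + 11 + 2.7 + 9.4 + 1.1 + 7.3 + 9.7 = 42.4.
Posterior ∝ μ^2e^(−7μ) · μ^7e^(−42.4μ) = μ^9e^(−49.4μ), i.e. Gamma(10, 49.4).
Mode = (a−1)/b = 9/49.4 ≈ 0.1822.

μ̂_MAP = 0.1822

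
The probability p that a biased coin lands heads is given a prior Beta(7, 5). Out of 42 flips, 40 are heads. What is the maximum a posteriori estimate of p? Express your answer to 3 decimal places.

p̂_MAP = 0.885

Prior: Beta(7, 5).
Data: 40 successes in 42 trials. The binomial likelihood contributes p^40(1−p)^2, so the posterior is Beta(7+40, 5+2) = Beta(47, 7).
For Beta(a, b) with a, b > 1 the mode is (a−1)/(a+b−2) = 46/52 ≈ 0.885.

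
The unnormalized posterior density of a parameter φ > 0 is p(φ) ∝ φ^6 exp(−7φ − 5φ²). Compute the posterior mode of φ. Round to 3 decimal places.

ℓ'(φ) = 6/φ − 7 − 10φ. Setting this to zero and multiplying by φ: 10φ² + 7φ − 6 = 0.
φ = (−7 + √(7² + 4·10·6)) / (2·10) = (−7 + √289) / 20 = (−7 + 17)/20 = 1/2.
ℓ''(φ) = −6/φ² − 10 < 0, confirming a maximum.

φ̂_MAP = 0.500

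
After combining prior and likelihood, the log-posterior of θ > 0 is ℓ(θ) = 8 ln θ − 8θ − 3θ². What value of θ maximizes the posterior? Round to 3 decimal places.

ℓ'(θ) = 8/θ − 8 − 6θ. Setting this to zero and multiplying by θ: 6θ² + 8θ − 8 = 0.
θ = (−8 + √(8² + 4·6·8)) / (2·6) = (−8 + √256) / 12 = (−8 + 16)/12 = 2/3.
ℓ''(θ) = −8/θ² − 6 < 0, confirming a maximum.

θ̂_MAP = 0.667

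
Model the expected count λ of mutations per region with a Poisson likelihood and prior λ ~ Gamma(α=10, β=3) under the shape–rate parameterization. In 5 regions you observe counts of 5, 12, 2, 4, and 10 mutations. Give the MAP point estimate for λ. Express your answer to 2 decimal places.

Σxᵢ = 5+12+2+4+10 = 33, with n = 5.
Posterior ∝ λ^9e^(−3λ) · λ^33e^(−5λ) = λ^42e^(−8λ), i.e. Gamma(shape=43, rate=8).
The mode of a Gamma(a, b) with a ≥ 1 (shape–rate) is (a−1)/b = 42/8 ≈ 5.25.

λ̂_MAP = 5.25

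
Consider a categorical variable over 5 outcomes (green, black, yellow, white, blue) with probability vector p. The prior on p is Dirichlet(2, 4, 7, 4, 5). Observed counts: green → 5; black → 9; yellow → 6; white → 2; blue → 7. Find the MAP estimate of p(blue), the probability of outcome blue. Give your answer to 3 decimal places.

The posterior is Dirichlet(αᵢ + nᵢ) = Dirichlet(7, 13, 13, 6, 12).
For a Dirichlet(a₁,…,a_K) with all aᵢ > 1, the mode has j-th component (aⱼ − 1)/(Σaᵢ − K).
Here Σaᵢ = 51 and K = 5, so p(blue) = (12 − 1)/(51 − 5) = 11/46 ≈ 0.239.

MAP estimate of p(blue) = 0.239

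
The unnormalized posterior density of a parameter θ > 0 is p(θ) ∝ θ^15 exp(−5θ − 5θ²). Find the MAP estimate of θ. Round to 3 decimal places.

θ̂_MAP = 1.000

ℓ'(θ) = 15/θ − 5 − 10θ. Setting this to zero and multiplying by θ: 10θ² + 5θ − 15 = 0.
θ = (−5 + √(5² + 4·10·15)) / (2·10) = (−5 + √625) / 20 = (−5 + 25)/20 = 1.
ℓ''(θ) = −15/θ² − 10 < 0, confirming a maximum.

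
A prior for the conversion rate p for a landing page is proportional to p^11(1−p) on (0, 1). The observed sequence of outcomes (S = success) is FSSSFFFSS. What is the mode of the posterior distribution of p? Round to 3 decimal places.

The prior density ∝ p^11(1−p)^1 is the kernel of Beta(12, 2).
Data: 5 successes in 9 trials (from the sequence). The binomial likelihood contributes p^5(1−p)^4, so the posterior is Beta(12+5, 2+4) = Beta(17, 6).
For Beta(a, b) with a, b > 1 the mode is (a−1)/(a+b−2) = 16/21 ≈ 0.762.

p̂_MAP = 0.762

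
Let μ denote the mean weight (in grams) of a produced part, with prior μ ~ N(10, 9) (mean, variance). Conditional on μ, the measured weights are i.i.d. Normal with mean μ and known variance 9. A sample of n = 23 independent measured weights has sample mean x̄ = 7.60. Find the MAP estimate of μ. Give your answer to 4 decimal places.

μ̂_MAP = 7.7000

n = 23, x̄ = 7.60.
For a Normal prior and Normal likelihood with known variance, the posterior is Normal; its mode equals its mean, the precision-weighted average.
Prior precision 1/σ₀² = 1/9; data precision n/σ² = 23/9.
μ̂ = ((1/9)·10 + (23/9)·7.6) / (1/9 + 23/9) = (308/15)/(8/3) = 7.7000.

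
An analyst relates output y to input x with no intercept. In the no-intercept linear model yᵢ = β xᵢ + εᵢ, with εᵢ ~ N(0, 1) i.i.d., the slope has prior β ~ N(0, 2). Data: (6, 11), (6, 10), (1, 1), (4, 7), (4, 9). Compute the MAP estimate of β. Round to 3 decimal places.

log p(β | y) = −Σ(yᵢ − βxᵢ)²/(2·1) − β²/(2·2) + const.
Setting the derivative to zero: Σxᵢ(yᵢ − βxᵢ)/1 − β/2 = 0, so β = Σxᵢyᵢ / (Σxᵢ² + σ²/τ²).
Σxᵢyᵢ = 6·11 + 6·10 + 1·1 + 4·7 + 4·9 = 191; Σxᵢ² = 105; σ²/τ² = 0.5.
β̂_MAP = 191 / (105 + 0.5) = 191/105.5 ≈ 1.810.

β̂_MAP = 1.810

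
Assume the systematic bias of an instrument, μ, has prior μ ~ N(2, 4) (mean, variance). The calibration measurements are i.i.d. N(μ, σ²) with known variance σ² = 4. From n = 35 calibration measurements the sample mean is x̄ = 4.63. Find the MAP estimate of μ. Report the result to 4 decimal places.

n = 35, x̄ = 4.63.
For a Normal prior and Normal likelihood with known variance, the posterior is Normal; its mode equals its mean, the precision-weighted average.
Prior precision 1/σ₀² = 1/4 = 0.25; data precision n/σ² = 35/4 = 8.75.
μ̂ = (0.25·2 + 8.75·4.63) / (0.25 + 8.75) = 41.0125/9 = 3281/720 ≈ 4.5569.

μ̂_MAP = 4.5569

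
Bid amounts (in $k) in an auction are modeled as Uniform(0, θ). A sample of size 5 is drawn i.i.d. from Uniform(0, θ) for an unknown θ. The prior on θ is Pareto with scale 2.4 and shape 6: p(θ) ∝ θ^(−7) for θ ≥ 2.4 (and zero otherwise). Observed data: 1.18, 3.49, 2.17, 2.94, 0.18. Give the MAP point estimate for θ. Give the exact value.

The Uniform(0, θ) likelihood is θ^(−n) for θ ≥ max(xᵢ), zero otherwise. Here max(xᵢ) = 3.49.
Posterior ∝ θ^(−7) · θ^(−5) = θ^(−12) on θ ≥ max(2.4, 3.49) = 3.49.
This density is strictly decreasing in θ, so the posterior mode lies at the lower boundary of the support.

θ̂_MAP = 3.49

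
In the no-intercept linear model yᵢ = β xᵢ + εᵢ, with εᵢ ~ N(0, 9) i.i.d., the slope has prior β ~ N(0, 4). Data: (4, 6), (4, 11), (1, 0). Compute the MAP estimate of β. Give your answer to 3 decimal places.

log p(β | y) = −Σ(yᵢ − βxᵢ)²/(2·9) − β²/(2·4) + const.
Setting the derivative to zero: Σxᵢ(yᵢ − βxᵢ)/9 − β/4 = 0, so β = Σxᵢyᵢ / (Σxᵢ² + σ²/τ²).
Σxᵢyᵢ = 4·6 + 4·11 + 1·0 = 68; Σxᵢ² = 33; σ²/τ² = 2.25.
β̂_MAP = 68 / (33 + 2.25) = 68/35.25 ≈ 1.929.

β̂_MAP = 1.929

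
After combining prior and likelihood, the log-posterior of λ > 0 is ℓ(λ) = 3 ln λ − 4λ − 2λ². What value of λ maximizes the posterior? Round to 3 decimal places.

ℓ'(λ) = 3/λ − 4 − 4λ. Setting this to zero and multiplying by λ: 4λ² + 4λ − 3 = 0.
λ = (−4 + √(4² + 4·4·3)) / (2·4) = (−4 + √64) / 8 = (−4 + 8)/8 = 1/2.
ℓ''(λ) = −3/λ² − 4 < 0, confirming a maximum.

λ̂_MAP = 0.500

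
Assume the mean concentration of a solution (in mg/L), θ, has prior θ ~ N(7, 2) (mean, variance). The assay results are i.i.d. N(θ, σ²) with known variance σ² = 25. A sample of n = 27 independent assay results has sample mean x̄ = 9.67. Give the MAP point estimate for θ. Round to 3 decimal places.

θ̂_MAP = 8.825

n = 27, x̄ = 9.67.
For a Normal prior and Normal likelihood with known variance, the posterior is Normal; its mode equals its mean, the precision-weighted average.
Prior precision 1/σ₀² = 1/2 = 0.5; data precision n/σ² = 27/25 = 1.08.
θ̂ = (0.5·7 + 1.08·9.67) / (0.5 + 1.08) = 13.9436/1.58 = 34859/3950 ≈ 8.825.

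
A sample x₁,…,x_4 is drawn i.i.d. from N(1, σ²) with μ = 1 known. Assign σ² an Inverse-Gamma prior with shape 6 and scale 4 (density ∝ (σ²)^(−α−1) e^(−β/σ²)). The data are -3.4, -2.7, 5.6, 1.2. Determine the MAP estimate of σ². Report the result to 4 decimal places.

Sum of squared deviations about the known mean: SS = (-3.4−1)² + (-2.7−1)² + (5.6−1)² + (1.2−1)² = 54.25.
The Normal likelihood contributes (σ²)^(−n/2) exp(−SS/(2σ²)), so the posterior is Inverse-Gamma(α + n/2, β + SS/2) = Inverse-Gamma(8, 31.125).
The mode of Inverse-Gamma(a, b) is b/(a+1) = 31.125/9 ≈ 3.4583.

σ̂²_MAP = 3.4583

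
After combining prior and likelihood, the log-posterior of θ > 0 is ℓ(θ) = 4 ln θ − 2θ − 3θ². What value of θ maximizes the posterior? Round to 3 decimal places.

θ̂_MAP = 0.667

ℓ'(θ) = 4/θ − 2 − 6θ. Setting this to zero and multiplying by θ: 6θ² + 2θ − 4 = 0.
θ = (−2 + √(2² + 4·6·4)) / (2·6) = (−2 + √100) / 12 = (−2 + 10)/12 = 2/3.
ℓ''(θ) = −4/θ² − 6 < 0, confirming a maximum.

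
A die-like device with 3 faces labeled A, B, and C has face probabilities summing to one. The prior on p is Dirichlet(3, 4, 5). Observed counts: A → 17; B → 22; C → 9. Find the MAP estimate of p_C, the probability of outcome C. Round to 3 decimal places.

The posterior is Dirichlet(αᵢ + nᵢ) = Dirichlet(20, 26, 14).
For a Dirichlet(a₁,…,a_K) with all aᵢ > 1, the mode has j-th component (aⱼ − 1)/(Σaᵢ − K).
Here Σaᵢ = 60 and K = 3, so p_C = (14 − 1)/(60 − 3) = 13/57 ≈ 0.228.

MAP estimate of p_C = 0.228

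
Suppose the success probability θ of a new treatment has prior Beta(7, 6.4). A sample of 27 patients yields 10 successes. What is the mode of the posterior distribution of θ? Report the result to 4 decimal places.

θ̂_MAP = 0.4167

Prior: Beta(7, 6.4).
Data: 10 successes in 27 trials. The binomial likelihood contributes θ^10(1−θ)^17, so the posterior is Beta(7+10, 6.4+17) = Beta(17, 23.4).
For Beta(a, b) with a, b > 1 the mode is (a−1)/(a+b−2) = 16/38.4 ≈ 0.4167.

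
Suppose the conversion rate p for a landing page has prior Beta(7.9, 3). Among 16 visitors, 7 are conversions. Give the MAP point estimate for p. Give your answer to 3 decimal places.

p̂_MAP = 0.558

Prior: Beta(7.9, 3).
Data: 7 successes in 16 trials. The binomial likelihood contributes p^7(1−p)^9, so the posterior is Beta(7.9+7, 3+9) = Beta(14.9, 12).
For Beta(a, b) with a, b > 1 the mode is (a−1)/(a+b−2) = 13.9/24.9 ≈ 0.558.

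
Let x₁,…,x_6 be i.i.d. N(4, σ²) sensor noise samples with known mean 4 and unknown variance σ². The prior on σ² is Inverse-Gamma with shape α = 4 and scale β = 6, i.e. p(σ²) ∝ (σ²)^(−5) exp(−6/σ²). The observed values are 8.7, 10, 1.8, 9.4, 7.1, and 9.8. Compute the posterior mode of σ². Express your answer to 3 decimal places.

Sum of squared deviations about the known mean: SS = (8.7−4)² + (10−4)² + (1.8−4)² + (9.4−4)² + (7.1−4)² + (9.8−4)² = 135.34.
The Normal likelihood contributes (σ²)^(−n/2) exp(−SS/(2σ²)), so the posterior is Inverse-Gamma(α + n/2, β + SS/2) = Inverse-Gamma(7, 73.67).
The mode of Inverse-Gamma(a, b) is b/(a+1) = 73.67/8 ≈ 9.209.

σ̂²_MAP = 9.209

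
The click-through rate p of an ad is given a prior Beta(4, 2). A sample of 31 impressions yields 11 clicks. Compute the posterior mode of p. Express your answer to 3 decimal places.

p̂_MAP = 0.400

Prior: Beta(4, 2).
Data: 11 successes in 31 trials. The binomial likelihood contributes p^11(1−p)^20, so the posterior is Beta(4+11, 2+20) = Beta(15, 22).
For Beta(a, b) with a, b > 1 the mode is (a−1)/(a+b−2) = 14/35 ≈ 0.400.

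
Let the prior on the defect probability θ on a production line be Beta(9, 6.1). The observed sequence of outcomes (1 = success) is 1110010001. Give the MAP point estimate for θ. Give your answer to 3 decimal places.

θ̂_MAP = 0.563

Prior: Beta(9, 6.1).
Data: 5 successes in 10 trials (from the sequence). The binomial likelihood contributes θ^5(1−θ)^5, so the posterior is Beta(9+5, 6.1+5) = Beta(14, 11.1).
For Beta(a, b) with a, b > 1 the mode is (a−1)/(a+b−2) = 13/23.1 ≈ 0.563.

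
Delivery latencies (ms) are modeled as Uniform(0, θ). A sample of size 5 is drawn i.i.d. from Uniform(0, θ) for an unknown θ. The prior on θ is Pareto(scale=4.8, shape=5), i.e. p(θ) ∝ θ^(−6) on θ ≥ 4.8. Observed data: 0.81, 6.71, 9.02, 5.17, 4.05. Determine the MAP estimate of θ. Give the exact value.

θ̂_MAP = 9.02

The Uniform(0, θ) likelihood is θ^(−n) for θ ≥ max(xᵢ), zero otherwise. Here max(xᵢ) = 9.02.
Posterior ∝ θ^(−6) · θ^(−5) = θ^(−11) on θ ≥ max(4.8, 9.02) = 9.02.
This density is strictly decreasing in θ, so the posterior mode lies at the lower boundary of the support.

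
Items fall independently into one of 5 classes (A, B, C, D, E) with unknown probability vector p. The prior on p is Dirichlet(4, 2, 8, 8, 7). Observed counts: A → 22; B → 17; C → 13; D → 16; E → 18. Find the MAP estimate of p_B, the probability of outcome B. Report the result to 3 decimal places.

The posterior is Dirichlet(αᵢ + nᵢ) = Dirichlet(26, 19, 21, 24, 25).
For a Dirichlet(a₁,…,a_K) with all aᵢ > 1, the mode has j-th component (aⱼ − 1)/(Σaᵢ − K).
Here Σaᵢ = 115 and K = 5, so p_B = (19 − 1)/(115 − 5) = 18/110 ≈ 0.164.

MAP estimate of p_B = 0.164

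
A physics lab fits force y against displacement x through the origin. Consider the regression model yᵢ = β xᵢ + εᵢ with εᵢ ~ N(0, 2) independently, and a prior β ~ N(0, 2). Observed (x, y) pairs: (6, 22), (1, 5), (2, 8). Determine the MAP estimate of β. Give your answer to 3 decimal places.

log p(β | y) = −Σ(yᵢ − βxᵢ)²/(2·2) − β²/(2·2) + const.
Setting the derivative to zero: Σxᵢ(yᵢ − βxᵢ)/2 − β/2 = 0, so β = Σxᵢyᵢ / (Σxᵢ² + σ²/τ²).
Σxᵢyᵢ = 6·22 + 1·5 + 2·8 = 153; Σxᵢ² = 41; σ²/τ² = 1.
β̂_MAP = 153 / (41 + 1) = 153/42 ≈ 3.643.

β̂_MAP = 3.643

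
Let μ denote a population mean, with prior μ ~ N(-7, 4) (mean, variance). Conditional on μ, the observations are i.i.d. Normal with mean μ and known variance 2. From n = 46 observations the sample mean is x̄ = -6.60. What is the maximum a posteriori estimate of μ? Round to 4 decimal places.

μ̂_MAP = -6.6043

n = 46, x̄ = -6.60.
For a Normal prior and Normal likelihood with known variance, the posterior is Normal; its mode equals its mean, the precision-weighted average.
Prior precision 1/σ₀² = 1/4 = 0.25; data precision n/σ² = 46/2 = 23.
μ̂ = (0.25·(-7) + 23·(-6.6)) / (0.25 + 23) = (-153.55)/23.25 = -3071/465 ≈ -6.6043.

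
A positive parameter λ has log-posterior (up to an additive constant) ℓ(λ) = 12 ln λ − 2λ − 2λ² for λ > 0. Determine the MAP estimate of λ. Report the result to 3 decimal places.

λ̂_MAP = 1.500

ℓ'(λ) = 12/λ − 2 − 4λ. Setting this to zero and multiplying by λ: 4λ² + 2λ − 12 = 0.
λ = (−2 + √(2² + 4·4·12)) / (2·4) = (−2 + √196) / 8 = (−2 + 14)/8 = 3/2.
ℓ''(λ) = −12/λ² − 4 < 0, confirming a maximum.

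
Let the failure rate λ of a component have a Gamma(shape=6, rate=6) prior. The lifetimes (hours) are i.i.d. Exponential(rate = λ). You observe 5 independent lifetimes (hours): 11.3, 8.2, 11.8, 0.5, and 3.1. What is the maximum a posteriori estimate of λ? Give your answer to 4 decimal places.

λ̂_MAP = 0.2445

The Exponential(rate=λ) likelihood is ∝ λ^n e^(−λΣtᵢ). Here n = 5 and Σtᵢ = 11.3 + 8.2 + 11.8 + 0.5 + 3.1 = 34.9.
Posterior ∝ λ^5e^(−6λ) · λ^5e^(−34.9λ) = λ^10e^(−40.9λ), i.e. Gamma(11, 40.9).
Mode = (a−1)/b = 10/40.9 ≈ 0.2445.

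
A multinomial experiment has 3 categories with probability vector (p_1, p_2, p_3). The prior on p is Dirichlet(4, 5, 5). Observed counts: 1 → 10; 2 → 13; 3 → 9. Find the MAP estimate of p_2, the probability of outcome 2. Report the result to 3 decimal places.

The posterior is Dirichlet(αᵢ + nᵢ) = Dirichlet(14, 18, 14).
For a Dirichlet(a₁,…,a_K) with all aᵢ > 1, the mode has j-th component (aⱼ − 1)/(Σaᵢ − K).
Here Σaᵢ = 46 and K = 3, so p_2 = (18 − 1)/(46 − 3) = 17/43 ≈ 0.395.

MAP estimate: 0.395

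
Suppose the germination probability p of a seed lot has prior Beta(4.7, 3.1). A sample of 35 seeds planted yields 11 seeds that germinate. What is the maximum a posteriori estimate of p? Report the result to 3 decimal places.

p̂_MAP = 0.360

Prior: Beta(4.7, 3.1).
Data: 11 successes in 35 trials. The binomial likelihood contributes p^11(1−p)^24, so the posterior is Beta(4.7+11, 3.1+24) = Beta(15.7, 27.1).
For Beta(a, b) with a, b > 1 the mode is (a−1)/(a+b−2) = 14.7/40.8 ≈ 0.360.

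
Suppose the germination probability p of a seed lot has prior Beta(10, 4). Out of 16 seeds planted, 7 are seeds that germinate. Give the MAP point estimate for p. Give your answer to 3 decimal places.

p̂_MAP = 0.571

Prior: Beta(10, 4).
Data: 7 successes in 16 trials. The binomial likelihood contributes p^7(1−p)^9, so the posterior is Beta(10+7, 4+9) = Beta(17, 13).
For Beta(a, b) with a, b > 1 the mode is (a−1)/(a+b−2) = 16/28 ≈ 0.571.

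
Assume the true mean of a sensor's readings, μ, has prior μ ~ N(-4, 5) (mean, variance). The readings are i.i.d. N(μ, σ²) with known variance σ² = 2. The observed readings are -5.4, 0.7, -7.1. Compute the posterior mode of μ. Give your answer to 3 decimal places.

n = 3; x̄ = ((-5.4) + 0.7 + (-7.1))/3 = -11.8/3 = -59/15 ≈ -3.9333.
For a Normal prior and Normal likelihood with known variance, the posterior is Normal; its mode equals its mean, the precision-weighted average.
Prior precision 1/σ₀² = 1/5 = 0.2; data precision n/σ² = 3/2 = 1.5.
μ̂ = (0.2·(-4) + 1.5·(-59/15)) / (0.2 + 1.5) = (-6.7)/1.7 = -67/17 ≈ -3.941.

μ̂_MAP = -3.941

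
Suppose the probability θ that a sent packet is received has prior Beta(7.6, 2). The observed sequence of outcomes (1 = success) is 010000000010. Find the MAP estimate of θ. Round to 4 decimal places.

θ̂_MAP = 0.4388

Prior: Beta(7.6, 2).
Data: 2 successes in 12 trials (from the sequence). The binomial likelihood contributes θ^2(1−θ)^10, so the posterior is Beta(7.6+2, 2+10) = Beta(9.6, 12).
For Beta(a, b) with a, b > 1 the mode is (a−1)/(a+b−2) = 8.6/19.6 ≈ 0.4388.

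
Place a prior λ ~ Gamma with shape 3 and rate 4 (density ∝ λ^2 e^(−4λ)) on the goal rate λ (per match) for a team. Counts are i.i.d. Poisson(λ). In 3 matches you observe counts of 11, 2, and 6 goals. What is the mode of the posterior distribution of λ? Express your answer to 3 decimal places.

λ̂_MAP = 3.000

Σxᵢ = 11+2+6 = 19, with n = 3.
Posterior ∝ λ^2e^(−4λ) · λ^19e^(−3λ) = λ^21e^(−7λ), i.e. Gamma(shape=22, rate=7).
The mode of a Gamma(a, b) with a ≥ 1 (shape–rate) is (a−1)/b = 21/7 ≈ 3.000.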